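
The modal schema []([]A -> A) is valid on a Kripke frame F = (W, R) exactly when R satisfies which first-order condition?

Suppose □(□A→A) is valid. Take Rxy and set V(A)={w : Ryw}. Then at y, □A holds; since □(□A→A) at x, □A→A at y, so A at y, i.e. Ryy.
Conversely, any frame satisfying forall x forall y (Rxy -> Ryy) validates the schema.
So the correspondent is shift-reflexivity.

shift-reflexivity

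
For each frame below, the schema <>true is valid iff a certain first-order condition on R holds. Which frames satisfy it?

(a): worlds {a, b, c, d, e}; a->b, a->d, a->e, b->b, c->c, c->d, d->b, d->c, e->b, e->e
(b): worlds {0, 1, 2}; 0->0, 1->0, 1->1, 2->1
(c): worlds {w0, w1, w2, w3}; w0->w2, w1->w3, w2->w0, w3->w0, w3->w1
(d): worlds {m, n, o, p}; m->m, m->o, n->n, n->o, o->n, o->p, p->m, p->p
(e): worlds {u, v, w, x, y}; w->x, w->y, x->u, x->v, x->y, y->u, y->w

(a), (b), (c), (d)

The schema corresponds to seriality: forall x exists y Rxy.
(a): satisfies the condition.
(b): satisfies the condition.
(c): satisfies the condition.
(d): satisfies the condition.
(e): fails — world u has no successor.
Valid on: (a), (b), (c), (d).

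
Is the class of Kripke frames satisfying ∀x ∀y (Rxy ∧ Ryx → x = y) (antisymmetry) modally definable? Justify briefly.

If a class were modally definable it would be closed under surjective bounded morphisms (Goldblatt–Thomason).
The 6-cycle (worlds a,b,c,d,e,f with a→b→c→d→e→f→a) is antisymmetric. Sending even-indexed worlds to s and odd-indexed worlds to t is a surjective bounded morphism onto the two-world frame with s↔t, which is not antisymmetric.
So no modal formula (or set of formulas) defines exactly the antisymmetric frames.

Not definable by any modal formula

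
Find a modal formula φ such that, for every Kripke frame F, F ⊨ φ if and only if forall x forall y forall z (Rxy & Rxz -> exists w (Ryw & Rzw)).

◇□p → □◇p

This is convergence; the standard corresponding axiom is .2: ◇□p → □◇p.
Suppose ◇□p→□◇p is valid. Take Rxy, Rxz and set V(p)={w : Ryw}. Then □p at y so ◇□p at x, so □◇p at x, so ◇p at z, giving w with Rzw and Ryw.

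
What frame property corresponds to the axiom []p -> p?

reflexivity

This schema is the T axiom.
Its frame correspondent is reflexivity — forall x Rxx.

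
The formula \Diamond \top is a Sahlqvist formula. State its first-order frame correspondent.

seriality: \forall x \exists y Rxy

◇⊤ holds at w iff w has a successor, so frame-validity of ◇⊤ is exactly seriality. Equivalently via □p → ◇p:
Suppose □p→◇p is valid. At any x set V(p)=W. Then □p at x, so ◇p at x, so x has a successor.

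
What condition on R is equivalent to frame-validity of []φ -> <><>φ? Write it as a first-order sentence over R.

forall x exists w (xRw & x R^2 w)

This is a Sahlqvist (Geach-type) schema ◇^0□^1φ → □^0◇^2φ.
First-order correspondent: forall x exists w (xRw & x R^2 w).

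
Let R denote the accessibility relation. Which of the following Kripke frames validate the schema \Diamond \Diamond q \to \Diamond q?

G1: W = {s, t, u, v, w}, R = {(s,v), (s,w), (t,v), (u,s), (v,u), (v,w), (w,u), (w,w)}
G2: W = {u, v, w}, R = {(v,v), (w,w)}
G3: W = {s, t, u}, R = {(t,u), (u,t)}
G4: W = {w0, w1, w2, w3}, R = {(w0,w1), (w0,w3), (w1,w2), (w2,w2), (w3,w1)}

This is the axiom for transitivity; its first-order frame correspondent is \forall x \forall y \forall z (Rxy \wedge Ryz \to Rxz).
G1: fails — Rtv and Rvw but not Rtw.
G2: condition met.
G3: fails — Rtu and Rut but not Rtt.
G4: fails — Rw3w1 and Rw1w2 but not Rw3w2.

G2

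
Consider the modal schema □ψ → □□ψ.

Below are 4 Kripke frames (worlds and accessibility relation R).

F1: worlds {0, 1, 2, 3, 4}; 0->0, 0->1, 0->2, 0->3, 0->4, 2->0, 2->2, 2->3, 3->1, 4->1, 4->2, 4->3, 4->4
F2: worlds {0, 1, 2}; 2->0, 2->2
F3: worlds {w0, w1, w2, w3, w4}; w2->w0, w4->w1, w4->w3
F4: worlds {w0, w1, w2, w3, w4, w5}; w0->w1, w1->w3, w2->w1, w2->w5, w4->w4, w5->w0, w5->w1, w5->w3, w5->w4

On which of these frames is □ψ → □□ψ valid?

Frame correspondent (Sahlqvist): ∀x ∀y ∀z (Rxy ∧ Ryz → Rxz) — i.e. transitivity.
F1: fails — R23 and R31 but not R21.
F2: ✓.
F3: ✓.
F4: fails — Rw0w1 and Rw1w3 but not Rw0w3.
Valid on: F2, F3.

F2, F3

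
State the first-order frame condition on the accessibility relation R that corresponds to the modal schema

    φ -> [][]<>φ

This is a Sahlqvist (Geach-type) schema ◇^0□^0φ → □^2◇^1φ.
Minimal-valuation argument: fix x; take any y with xR^0y and any z with xR^2z. Set V(φ) to the set of worlds R-reachable from y in exactly 0 steps. Then □^0φ holds at y, so the antecedent holds at x; validity forces ◇^1φ at z, giving a w with zR^1w and yR^0w.
First-order correspondent: forall x forall z (x R^2 z -> exists w (x = w & zRw)).

forall x forall z (x R^2 z -> exists w (x = w & zRw))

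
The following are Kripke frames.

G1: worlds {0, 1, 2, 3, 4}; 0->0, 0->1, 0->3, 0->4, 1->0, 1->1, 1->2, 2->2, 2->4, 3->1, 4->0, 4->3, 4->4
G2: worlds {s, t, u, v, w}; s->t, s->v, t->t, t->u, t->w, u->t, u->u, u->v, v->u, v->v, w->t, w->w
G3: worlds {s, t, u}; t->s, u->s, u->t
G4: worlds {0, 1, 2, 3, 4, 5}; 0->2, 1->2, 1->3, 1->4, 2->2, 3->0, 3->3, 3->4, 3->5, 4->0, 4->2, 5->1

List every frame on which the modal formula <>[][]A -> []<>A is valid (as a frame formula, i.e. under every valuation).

The schema corresponds to a generalized confluence (Geach) condition: forall x forall y forall z ((xRy & xRz) -> exists w (y R^2 w & zRw)).
G1: ✓.
G2: ✓.
G3: fails — tRs, tRs but no w with sR²w and sRw.
G4: fails — 1R2, 1R3 but no w with 2R²w and 3Rw.

G1, G2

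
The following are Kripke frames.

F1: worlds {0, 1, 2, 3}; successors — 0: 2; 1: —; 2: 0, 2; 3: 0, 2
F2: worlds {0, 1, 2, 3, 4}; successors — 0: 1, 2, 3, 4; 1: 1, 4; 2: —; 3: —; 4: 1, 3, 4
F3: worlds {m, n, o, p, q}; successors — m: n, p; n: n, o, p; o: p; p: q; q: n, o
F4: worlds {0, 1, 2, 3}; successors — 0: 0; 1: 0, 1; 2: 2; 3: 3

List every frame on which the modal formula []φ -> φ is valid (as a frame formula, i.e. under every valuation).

This is the axiom for reflexivity; its first-order frame correspondent is forall x Rxx.
F1: fails — world 0 does not see itself.
F2: fails — world 0 does not see itself.
F3: fails — world m does not see itself.
F4: condition met.

F4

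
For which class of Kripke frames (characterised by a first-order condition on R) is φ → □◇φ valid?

Suppose φ→□◇φ is valid. Take Rxy and set V(φ)={x}. Then φ at x, so □◇φ at x, so ◇φ at y, so some z with Ryz has φ; z=x, i.e. Ryx.

symmetry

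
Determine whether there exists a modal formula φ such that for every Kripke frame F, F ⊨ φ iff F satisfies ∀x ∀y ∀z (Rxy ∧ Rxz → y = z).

The condition is partial functionality. A defining modal formula is ◇p → □p.
Suppose ◇p→□p is valid. Take Rxy, Rxz and set V(p)={y}. Then ◇p at x, so □p at x, so p at z, i.e. z=y.

Yes — defined by ◇p → □p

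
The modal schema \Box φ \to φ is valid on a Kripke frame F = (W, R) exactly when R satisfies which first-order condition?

reflexivity: \forall x Rxx

This is the T axiom.
It corresponds to reflexivity: \forall x Rxx.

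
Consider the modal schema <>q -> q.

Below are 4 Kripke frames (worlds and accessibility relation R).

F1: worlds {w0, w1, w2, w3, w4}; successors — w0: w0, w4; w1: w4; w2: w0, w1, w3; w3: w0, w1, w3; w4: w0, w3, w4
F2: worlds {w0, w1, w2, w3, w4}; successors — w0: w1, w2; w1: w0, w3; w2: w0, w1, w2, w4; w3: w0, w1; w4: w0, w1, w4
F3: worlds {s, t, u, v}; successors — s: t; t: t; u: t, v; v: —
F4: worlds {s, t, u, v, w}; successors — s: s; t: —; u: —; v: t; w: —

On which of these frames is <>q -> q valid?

none

The schema corresponds to a generalized confluence (Geach) condition: forall x forall y (xRy -> exists w (y = w & x = w)).
F1: fails — w0Rw4 but w4 ≠ w0.
F2: fails — w0Rw1 but w1 ≠ w0.
F3: fails — sRt but t ≠ s.
F4: fails — vRt but t ≠ v.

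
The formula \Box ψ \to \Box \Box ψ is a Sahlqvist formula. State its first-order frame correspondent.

transitivity: \forall x \forall y \forall z (Rxy \wedge Ryz \to Rxz)

This schema is the 4 axiom.
It corresponds to transitivity: \forall x \forall y \forall z (Rxy \wedge Ryz \to Rxz).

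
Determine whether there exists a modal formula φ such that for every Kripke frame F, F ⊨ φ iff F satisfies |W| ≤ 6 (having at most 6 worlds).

No

Any modally definable frame class is closed under disjoint unions.
Any modal formula valid on each of 7 disjoint one-world frames is valid on their disjoint union (validity is preserved under disjoint unions). Each one-world frame has |W|=1≤6, but the union has |W|=7.
Hence having at most 6 worlds is not modally definable.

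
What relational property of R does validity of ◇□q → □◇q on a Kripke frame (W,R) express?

convergence: ∀x ∀y ∀z (Rxy ∧ Rxz → ∃w (Ryw ∧ Rzw))

This is the .2 axiom.
Its frame correspondent is convergence — ∀x ∀y ∀z (Rxy ∧ Rxz → ∃w (Ryw ∧ Rzw)).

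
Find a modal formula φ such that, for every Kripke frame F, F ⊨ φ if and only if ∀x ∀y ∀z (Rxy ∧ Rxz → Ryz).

This is the Euclidean property; the standard corresponding axiom is 5: ◇p → □◇p.

◇p → □◇p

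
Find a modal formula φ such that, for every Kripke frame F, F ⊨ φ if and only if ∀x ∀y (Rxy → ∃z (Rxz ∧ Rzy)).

□□r → □r

The condition is density. The C4 schema □□r → □r defines it.
Suppose □□r→□r is valid. Take Rxy and set V(r)={w : xR²w}. Then □□r at x, so □r at x, so r at y, i.e. ∃z(Rxz∧Rzy).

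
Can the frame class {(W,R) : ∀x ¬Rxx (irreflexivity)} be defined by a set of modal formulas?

If a class were modally definable it would be closed under surjective bounded morphisms (Goldblatt–Thomason).
The 4-cycle (worlds s,t,u,v with s→t→u→v→s) is irreflexive, and the map sending every world to a single reflexive point • is a surjective bounded morphism (forth: every edge maps to (•,•); back: every world has a successor). So any modal formula valid on the 4-cycle is also valid on the reflexive point, which is not irreflexive.
So no modal formula (or set of formulas) defines exactly the irreflexive frames.

No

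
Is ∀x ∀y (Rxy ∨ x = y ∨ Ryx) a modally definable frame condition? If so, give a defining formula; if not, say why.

Not definable by any modal formula

Any modally definable frame class is closed under disjoint unions.
Take 3 disjoint single-world reflexive frames: each is trivially connected, but their disjoint union has 3 worlds with no edge between distinct components, so it is not connected.
Hence connectedness of R is not modally definable.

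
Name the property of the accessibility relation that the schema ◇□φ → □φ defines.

The Euclidean property

This is frame-equivalent to ◇φ → □◇φ (substitute ¬φ for φ and contrapose).
Suppose ◇φ→□◇φ is valid. Take Rxy, Rxz and set V(φ)={y}. Then ◇φ at x, so □◇φ at x, so ◇φ at z, so some w with Rzw has φ; w=y, i.e. Rzy. By symmetry of the argument, Ryz.
Conversely, any frame satisfying ∀x ∀y ∀z (Rxy ∧ Rxz → Ryz) validates the schema.
Frame condition: ∀x ∀y ∀z (Rxy ∧ Rxz → Ryz).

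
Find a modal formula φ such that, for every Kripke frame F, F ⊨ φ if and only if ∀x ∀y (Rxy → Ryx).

ψ → □◇ψ

This is symmetry; the standard corresponding axiom is B: ψ → □◇ψ.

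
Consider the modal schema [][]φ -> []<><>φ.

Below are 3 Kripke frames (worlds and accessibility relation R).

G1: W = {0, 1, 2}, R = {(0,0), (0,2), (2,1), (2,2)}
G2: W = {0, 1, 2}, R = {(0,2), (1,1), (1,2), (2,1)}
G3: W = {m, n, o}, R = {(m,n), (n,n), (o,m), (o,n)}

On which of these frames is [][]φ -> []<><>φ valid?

G2, G3

Frame correspondent (Sahlqvist): forall x forall z (xRz -> exists w (x R^2 w & z R^2 w)) — i.e. a generalized confluence (Geach) condition.
G1: fails — 2R1 but no w with 2R²w and 1R²w.
G2: ✓.
G3: ✓.
Valid on: G2, G3.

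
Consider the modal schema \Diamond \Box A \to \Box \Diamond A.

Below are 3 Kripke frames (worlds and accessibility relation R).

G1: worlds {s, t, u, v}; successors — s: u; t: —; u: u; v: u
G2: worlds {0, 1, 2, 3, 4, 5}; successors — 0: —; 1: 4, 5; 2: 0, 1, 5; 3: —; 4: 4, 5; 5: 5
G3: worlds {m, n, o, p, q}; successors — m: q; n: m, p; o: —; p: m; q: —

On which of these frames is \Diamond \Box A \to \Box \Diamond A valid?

G1

The schema corresponds to convergence: \forall x \forall y \forall z (Rxy \wedge Rxz \to \exists w (Ryw \wedge Rzw)).
G1: ✓.
G2: fails — R25 and R20 but 5 and 0 have no common successor.
G3: fails — Rmq and Rmq but q and q have no common successor.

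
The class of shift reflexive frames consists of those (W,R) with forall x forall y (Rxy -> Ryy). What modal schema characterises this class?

□(□p → p)

This is shift-reflexivity; the standard corresponding axiom is T□: □(□p → p).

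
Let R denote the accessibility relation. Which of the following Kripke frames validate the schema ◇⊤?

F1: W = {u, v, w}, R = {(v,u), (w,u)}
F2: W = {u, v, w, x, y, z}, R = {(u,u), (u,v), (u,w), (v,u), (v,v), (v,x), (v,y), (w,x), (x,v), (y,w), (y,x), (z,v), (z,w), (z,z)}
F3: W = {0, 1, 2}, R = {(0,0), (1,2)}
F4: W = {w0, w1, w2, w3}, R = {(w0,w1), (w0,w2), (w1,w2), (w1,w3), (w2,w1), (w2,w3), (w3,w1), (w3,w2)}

The schema corresponds to seriality: ∀x ∃y Rxy.
F1: fails — world u has no successor.
F2: satisfies the condition.
F3: fails — world 2 has no successor.
F4: satisfies the condition.
Valid on: F2, F4.

F2, F4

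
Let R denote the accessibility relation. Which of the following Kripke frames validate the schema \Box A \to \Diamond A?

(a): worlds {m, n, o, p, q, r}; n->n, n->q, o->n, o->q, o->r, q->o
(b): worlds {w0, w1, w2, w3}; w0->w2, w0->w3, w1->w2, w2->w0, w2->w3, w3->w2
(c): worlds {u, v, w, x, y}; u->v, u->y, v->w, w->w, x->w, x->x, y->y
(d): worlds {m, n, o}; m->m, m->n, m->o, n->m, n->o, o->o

(b), (c), (d)

The schema corresponds to seriality: \forall x \exists y Rxy.
(a): fails — world m has no successor.
(b): holds.
(c): holds.
(d): holds.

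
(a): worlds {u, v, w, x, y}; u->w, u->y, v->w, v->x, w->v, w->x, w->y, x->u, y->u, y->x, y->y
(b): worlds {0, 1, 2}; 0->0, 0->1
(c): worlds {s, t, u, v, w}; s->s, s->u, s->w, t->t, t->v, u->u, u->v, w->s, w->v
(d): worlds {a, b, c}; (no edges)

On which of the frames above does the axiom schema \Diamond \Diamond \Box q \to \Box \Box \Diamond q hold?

(d)

Frame correspondent (Sahlqvist): \forall x \forall y \forall z ((x R^2 y \wedge x R^2 z) \to \exists w (yRw \wedge zRw)) — i.e. a generalized confluence (Geach) condition.
(a): fails — uR²u, uR²x but no t with uRt and xRt.
(b): fails — 0R²0, 0R²1 but no w with 0Rw and 1Rw.
(c): fails — sR²s, sR²v but no w* with sRw* and vRw*.
(d): ✓.
Valid on: (d).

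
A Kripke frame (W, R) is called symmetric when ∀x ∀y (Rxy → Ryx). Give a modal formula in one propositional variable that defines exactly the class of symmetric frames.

p → □◇p

This is symmetry; the standard corresponding axiom is B: p → □◇p.
Suppose p→□◇p is valid. Take Rxy and set V(p)={x}. Then p at x, so □◇p at x, so ◇p at y, so some z with Ryz has p; z=x, i.e. Ryx.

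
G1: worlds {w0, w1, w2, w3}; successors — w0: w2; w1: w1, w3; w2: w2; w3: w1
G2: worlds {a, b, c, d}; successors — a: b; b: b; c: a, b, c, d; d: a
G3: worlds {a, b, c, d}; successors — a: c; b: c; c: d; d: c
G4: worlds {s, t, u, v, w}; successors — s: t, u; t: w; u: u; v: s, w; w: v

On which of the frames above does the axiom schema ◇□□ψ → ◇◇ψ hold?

This is the axiom for a generalized confluence (Geach) condition; its first-order frame correspondent is ∀x ∀y (xRy → ∃w (yR²w ∧ xR²w)).
G1: holds.
G2: holds.
G3: fails — aRc but no w with cR²w and aR²w.
G4: fails — sRt but no w* with tR²w* and sR²w*.
Valid on: G1, G2.

G1, G2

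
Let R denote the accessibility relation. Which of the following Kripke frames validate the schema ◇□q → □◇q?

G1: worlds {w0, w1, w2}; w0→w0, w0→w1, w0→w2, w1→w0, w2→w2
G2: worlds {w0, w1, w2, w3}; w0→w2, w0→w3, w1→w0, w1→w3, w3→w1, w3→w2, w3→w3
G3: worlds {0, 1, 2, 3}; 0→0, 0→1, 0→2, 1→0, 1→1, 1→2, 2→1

G3

Frame correspondent (Sahlqvist): ∀x ∀y ∀z (Rxy ∧ Rxz → ∃w (Ryw ∧ Rzw)) — i.e. convergence.
G1: fails — Rw0w1 and Rw0w2 but w1 and w2 have no common successor.
G2: fails — Rw0w2 and Rw0w2 but w2 and w2 have no common successor.
G3: satisfies the condition.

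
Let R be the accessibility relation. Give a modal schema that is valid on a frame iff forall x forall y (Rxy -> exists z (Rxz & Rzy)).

□□r → □r

This is density; the standard corresponding axiom is C4: □□r → □r.
Suppose □□r→□r is valid. Take Rxy and set V(r)={w : xR²w}. Then □□r at x, so □r at x, so r at y, i.e. ∃z(Rxz∧Rzy).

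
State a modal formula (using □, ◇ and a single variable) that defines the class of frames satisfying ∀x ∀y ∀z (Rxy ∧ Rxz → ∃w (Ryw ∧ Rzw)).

◇□q → □◇q

This is convergence; the standard corresponding axiom is .2: ◇□q → □◇q.
Suppose ◇□q→□◇q is valid. Take Rxy, Rxz and set V(q)={w : Ryw}. Then □q at y so ◇□q at x, so □◇q at x, so ◇q at z, giving w with Rzw and Ryw.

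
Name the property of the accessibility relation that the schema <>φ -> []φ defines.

Partial functionality

Suppose ◇φ→□φ is valid. Take Rxy, Rxz and set V(φ)={y}. Then ◇φ at x, so □φ at x, so φ at z, i.e. z=y.
The converse is a direct semantic check.
So the correspondent is partial functionality.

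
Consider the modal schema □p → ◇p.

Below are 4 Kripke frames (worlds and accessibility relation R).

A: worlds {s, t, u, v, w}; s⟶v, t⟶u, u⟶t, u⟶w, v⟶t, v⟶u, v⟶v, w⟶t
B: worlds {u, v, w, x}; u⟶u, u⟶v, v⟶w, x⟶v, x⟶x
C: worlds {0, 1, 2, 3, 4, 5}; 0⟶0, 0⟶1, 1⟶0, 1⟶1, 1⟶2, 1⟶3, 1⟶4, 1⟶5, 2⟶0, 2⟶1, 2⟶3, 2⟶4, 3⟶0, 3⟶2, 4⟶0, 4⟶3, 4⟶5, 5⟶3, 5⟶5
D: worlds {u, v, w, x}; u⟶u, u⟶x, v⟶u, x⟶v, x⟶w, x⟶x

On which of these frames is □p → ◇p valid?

A, C

This is the axiom for seriality; its first-order frame correspondent is ∀x ∃y Rxy.
A: satisfies the condition.
B: fails — world w has no successor.
C: satisfies the condition.
D: fails — world w has no successor.
Valid on: A, C.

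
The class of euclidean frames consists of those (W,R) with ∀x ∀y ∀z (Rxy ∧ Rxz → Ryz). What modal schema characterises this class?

A defining formula is ◇s → □◇s (the 5 axiom).
Suppose ◇s→□◇s is valid. Take Rxy, Rxz and set V(s)={y}. Then ◇s at x, so □◇s at x, so ◇s at z, so some w with Rzw has s; w=y, i.e. Rzy. By symmetry of the argument, Ryz.

◇s → □◇s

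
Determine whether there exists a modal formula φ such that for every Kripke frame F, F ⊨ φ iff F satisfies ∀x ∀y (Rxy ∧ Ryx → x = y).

Modal frame validity is preserved under surjective bounded morphisms.
The 4-cycle (worlds a,b,c,d with a→b→c→d→a) is antisymmetric. Sending even-indexed worlds to a and odd-indexed worlds to b is a surjective bounded morphism onto the two-world frame with a↔b, which is not antisymmetric.
So no modal formula (or set of formulas) defines exactly the antisymmetric frames.

Not definable by any modal formula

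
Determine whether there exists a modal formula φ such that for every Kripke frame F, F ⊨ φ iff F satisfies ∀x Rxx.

Yes — defined by □q → q

The condition is reflexivity. A defining modal formula is □q → q.
Suppose □q→q is valid. At any x set V(q)={w : Rxw}. Then □q holds at x, so q holds at x, i.e. Rxx.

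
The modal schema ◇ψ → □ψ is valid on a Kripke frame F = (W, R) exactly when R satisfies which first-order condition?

partial functionality: ∀x ∀y ∀z (Rxy ∧ Rxz → y = z)

Suppose ◇ψ→□ψ is valid. Take Rxy, Rxz and set V(ψ)={y}. Then ◇ψ at x, so □ψ at x, so ψ at z, i.e. z=y.
The converse is a direct semantic check.
So the correspondent is partial functionality.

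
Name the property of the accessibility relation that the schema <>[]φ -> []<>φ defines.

Convergence

This is the .2 axiom.
Its frame correspondent is convergence — forall x forall y forall z (Rxy & Rxz -> exists w (Ryw & Rzw)).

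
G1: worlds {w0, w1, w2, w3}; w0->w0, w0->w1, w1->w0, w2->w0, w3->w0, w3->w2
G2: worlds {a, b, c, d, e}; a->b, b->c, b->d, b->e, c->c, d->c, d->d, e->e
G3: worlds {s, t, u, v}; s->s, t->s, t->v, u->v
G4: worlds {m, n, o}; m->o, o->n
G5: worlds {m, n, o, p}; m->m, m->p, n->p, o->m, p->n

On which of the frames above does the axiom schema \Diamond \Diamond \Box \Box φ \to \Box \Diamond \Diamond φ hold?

G1

This is the axiom for a generalized confluence (Geach) condition; its first-order frame correspondent is \forall x \forall y \forall z ((x R^2 y \wedge xRz) \to \exists w (y R^2 w \wedge z R^2 w)).
G1: ✓.
G2: fails — bR²c, bRe but no w with cR²w and eR²w.
G3: fails — tR²s, tRv but no w with sR²w and vR²w.
G4: fails — mR²n, mRo but no w with nR²w and oR²w.
G5: fails — mR²n, mRp but no w with nR²w and pR²w.
Valid on: G1.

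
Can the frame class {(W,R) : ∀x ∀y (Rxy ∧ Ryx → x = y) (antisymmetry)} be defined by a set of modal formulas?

No — not modally definable

Any modally definable frame class is closed under surjective bounded morphisms.
The 8-cycle (worlds s,t,u,v,w,x,y,z with s→t→u→v→w→x→y→z→s) is antisymmetric. Sending even-indexed worlds to a and odd-indexed worlds to b is a surjective bounded morphism onto the two-world frame with a↔b, which is not antisymmetric.
So no modal formula (or set of formulas) defines exactly the antisymmetric frames.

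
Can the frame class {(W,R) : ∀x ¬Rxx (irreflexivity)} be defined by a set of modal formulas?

Not definable by any modal formula

Any modally definable frame class is closed under surjective bounded morphisms.
The 2-cycle (worlds a,b with a→b→a) is irreflexive, and the map sending every world to a single reflexive point • is a surjective bounded morphism (forth: every edge maps to (•,•); back: every world has a successor). So any modal formula valid on the 2-cycle is also valid on the reflexive point, which is not irreflexive.
So the class is not modally definable.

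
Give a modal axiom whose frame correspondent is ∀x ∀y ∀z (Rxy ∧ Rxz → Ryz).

◇r → □◇r

The condition is the Euclidean property. The 5 schema ◇r → □◇r defines it.
Suppose ◇r→□◇r is valid. Take Rxy, Rxz and set V(r)={y}. Then ◇r at x, so □◇r at x, so ◇r at z, so some w with Rzw has r; w=y, i.e. Rzy. By symmetry of the argument, Ryz.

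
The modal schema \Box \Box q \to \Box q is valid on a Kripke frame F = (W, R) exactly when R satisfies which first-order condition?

density: \forall x \forall y (Rxy \to \exists z (Rxz \wedge Rzy))

Suppose □□q→□q is valid. Take Rxy and set V(q)={w : xR²w}. Then □□q at x, so □q at x, so q at y, i.e. ∃z(Rxz∧Rzy).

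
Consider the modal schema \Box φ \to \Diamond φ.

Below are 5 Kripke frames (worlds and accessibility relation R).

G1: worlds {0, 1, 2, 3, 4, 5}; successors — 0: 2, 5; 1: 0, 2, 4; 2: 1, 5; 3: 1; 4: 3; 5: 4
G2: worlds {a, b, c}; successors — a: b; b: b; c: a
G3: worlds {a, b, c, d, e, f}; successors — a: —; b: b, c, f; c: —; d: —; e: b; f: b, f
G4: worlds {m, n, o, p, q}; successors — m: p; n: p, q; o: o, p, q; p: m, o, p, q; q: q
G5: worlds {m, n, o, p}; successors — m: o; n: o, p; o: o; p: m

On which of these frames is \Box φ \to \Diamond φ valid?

The schema corresponds to seriality: \forall x \exists y Rxy.
G1: holds.
G2: holds.
G3: fails — world a has no successor.
G4: holds.
G5: holds.

G1, G2, G4, G5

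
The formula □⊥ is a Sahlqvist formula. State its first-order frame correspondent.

Emptiness of R

This schema is the Ver axiom.
It corresponds to emptiness of R: ∀x ∀y ¬Rxy.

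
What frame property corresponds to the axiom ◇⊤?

seriality: ∀x ∃y Rxy

◇⊤ holds at w iff w has a successor, so frame-validity of ◇⊤ is exactly seriality. Equivalently via □A → ◇A:
Suppose □A→◇A is valid. At any x set V(A)=W. Then □A at x, so ◇A at x, so x has a successor.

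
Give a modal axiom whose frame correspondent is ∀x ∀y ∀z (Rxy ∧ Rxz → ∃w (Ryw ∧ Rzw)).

◇□p → □◇p

The condition is convergence. The .2 schema ◇□p → □◇p defines it.
Suppose ◇□p→□◇p is valid. Take Rxy, Rxz and set V(p)={w : Ryw}. Then □p at y so ◇□p at x, so □◇p at x, so ◇p at z, giving w with Rzw and Ryw.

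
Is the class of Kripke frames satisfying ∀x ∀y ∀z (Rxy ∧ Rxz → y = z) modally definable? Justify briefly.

Yes — defined by ◇p → □p

This is a Sahlqvist condition; the CD axiom ◇p → □p defines it.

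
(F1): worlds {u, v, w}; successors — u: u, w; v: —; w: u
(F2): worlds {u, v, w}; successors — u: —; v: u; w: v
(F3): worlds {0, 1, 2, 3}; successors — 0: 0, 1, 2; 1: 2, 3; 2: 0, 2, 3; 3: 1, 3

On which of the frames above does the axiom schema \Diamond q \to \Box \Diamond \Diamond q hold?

(F1)

This is the axiom for a generalized confluence (Geach) condition; its first-order frame correspondent is \forall x \forall y \forall z ((xRy \wedge xRz) \to \exists w (y = w \wedge z R^2 w)).
(F1): condition met.
(F2): fails — vRu, vRu but no t with u=t and uR²t.
(F3): fails — 2R0, 2R3 but no w with 0=w and 3R²w.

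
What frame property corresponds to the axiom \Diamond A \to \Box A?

partial functionality

This schema is the CD axiom.
Its frame correspondent is partial functionality — \forall x \forall y \forall z (Rxy \wedge Rxz \to y = z).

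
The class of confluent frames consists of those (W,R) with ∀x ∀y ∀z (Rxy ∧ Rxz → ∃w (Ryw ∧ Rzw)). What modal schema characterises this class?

A defining formula is ◇□q → □◇q (the .2 axiom).
Suppose ◇□q→□◇q is valid. Take Rxy, Rxz and set V(q)={w : Ryw}. Then □q at y so ◇□q at x, so □◇q at x, so ◇q at z, giving w with Rzw and Ryw.

◇□q → □◇q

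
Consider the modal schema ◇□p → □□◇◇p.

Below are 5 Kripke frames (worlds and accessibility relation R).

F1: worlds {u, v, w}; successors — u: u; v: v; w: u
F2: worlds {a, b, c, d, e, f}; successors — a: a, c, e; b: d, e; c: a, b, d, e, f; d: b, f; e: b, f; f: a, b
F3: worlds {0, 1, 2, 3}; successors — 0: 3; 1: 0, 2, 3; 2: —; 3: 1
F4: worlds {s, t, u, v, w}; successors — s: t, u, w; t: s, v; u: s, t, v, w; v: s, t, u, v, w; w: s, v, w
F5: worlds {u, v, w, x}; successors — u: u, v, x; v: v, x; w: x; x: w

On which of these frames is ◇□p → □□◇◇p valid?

F1, F4

Frame correspondent (Sahlqvist): ∀x ∀y ∀z ((xRy ∧ xR²z) → ∃w (yRw ∧ zR²w)) — i.e. a generalized confluence (Geach) condition.
F1: holds.
F2: fails — aRa, aR²b but no w with aRw and bR²w.
F3: fails — 1R2, 1R²1 but no w with 2Rw and 1R²w.
F4: holds.
F5: fails — uRu, uR²w but no t with uRt and wR²t.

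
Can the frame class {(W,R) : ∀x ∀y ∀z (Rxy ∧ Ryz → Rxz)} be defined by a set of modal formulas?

Definable; □q → □□q defines it

This is a Sahlqvist condition; the 4 axiom □q → □□q defines it.
Suppose □q→□□q is valid. Take Rxy, Ryz and set V(q)={w : Rxw}. Then □q at x, so □□q at x, so □q at y, so q at z, i.e. Rxz.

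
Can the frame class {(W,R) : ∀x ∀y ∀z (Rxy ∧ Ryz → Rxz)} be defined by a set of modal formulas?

The condition is transitivity. A defining modal formula is □r → □□r.
Suppose □r→□□r is valid. Take Rxy, Ryz and set V(r)={w : Rxw}. Then □r at x, so □□r at x, so □r at y, so r at z, i.e. Rxz.

Definable; □r → □□r defines it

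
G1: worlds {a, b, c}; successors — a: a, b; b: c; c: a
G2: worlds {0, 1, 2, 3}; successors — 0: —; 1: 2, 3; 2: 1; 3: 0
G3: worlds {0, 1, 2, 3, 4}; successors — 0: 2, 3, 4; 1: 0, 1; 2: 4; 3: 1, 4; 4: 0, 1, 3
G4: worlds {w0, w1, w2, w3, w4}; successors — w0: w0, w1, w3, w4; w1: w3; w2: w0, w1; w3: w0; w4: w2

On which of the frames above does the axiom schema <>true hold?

This is the axiom for seriality; its first-order frame correspondent is forall x exists y Rxy.
G1: condition met.
G2: fails — world 0 has no successor.
G3: condition met.
G4: condition met.
Valid on: G1, G3, G4.

G1, G3, G4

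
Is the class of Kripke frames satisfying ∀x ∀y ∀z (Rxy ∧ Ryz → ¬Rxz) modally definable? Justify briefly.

Modal frame validity is preserved under surjective bounded morphisms.
The 7-cycle (worlds 0,1,2,3,4,5,6 with 0→1→2→3→4→5→6→0) is intransitive. Mapping every world to a single reflexive point • is a surjective bounded morphism; the reflexive point is not intransitive (R••∧R•• but R••).
Hence intransitivity is not modally definable.

Not modally definable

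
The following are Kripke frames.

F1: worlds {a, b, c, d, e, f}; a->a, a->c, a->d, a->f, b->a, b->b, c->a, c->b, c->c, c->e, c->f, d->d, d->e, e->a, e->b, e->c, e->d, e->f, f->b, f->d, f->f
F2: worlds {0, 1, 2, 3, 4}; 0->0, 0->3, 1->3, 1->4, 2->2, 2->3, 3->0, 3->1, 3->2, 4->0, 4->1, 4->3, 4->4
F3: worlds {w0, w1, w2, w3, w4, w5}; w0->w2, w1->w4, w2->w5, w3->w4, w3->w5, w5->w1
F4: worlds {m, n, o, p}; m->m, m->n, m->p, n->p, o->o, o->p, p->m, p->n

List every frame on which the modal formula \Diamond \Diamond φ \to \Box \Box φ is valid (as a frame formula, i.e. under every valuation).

F3

This is the axiom for a generalized confluence (Geach) condition; its first-order frame correspondent is \forall x \forall y \forall z ((x R^2 y \wedge x R^2 z) \to \exists w (y = w \wedge z = w)).
F1: fails — aR²a, aR²b but a ≠ b.
F2: fails — 0R²0, 0R²1 but 0 ≠ 1.
F3: satisfies the condition.
F4: fails — mR²m, mR²n but m ≠ n.
Valid on: F3.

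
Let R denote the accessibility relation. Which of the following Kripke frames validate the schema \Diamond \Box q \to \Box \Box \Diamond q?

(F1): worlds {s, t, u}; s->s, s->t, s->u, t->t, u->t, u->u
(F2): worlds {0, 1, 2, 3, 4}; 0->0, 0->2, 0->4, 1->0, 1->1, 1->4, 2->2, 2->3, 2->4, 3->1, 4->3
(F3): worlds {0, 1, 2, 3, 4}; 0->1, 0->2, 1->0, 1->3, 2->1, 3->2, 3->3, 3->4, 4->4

(F1)

This is the axiom for a generalized confluence (Geach) condition; its first-order frame correspondent is \forall x \forall y \forall z ((xRy \wedge x R^2 z) \to \exists w (yRw \wedge zRw)).
(F1): condition met.
(F2): fails — 0R0, 0R²3 but no w with 0Rw and 3Rw.
(F3): fails — 0R1, 0R²0 but no w with 1Rw and 0Rw.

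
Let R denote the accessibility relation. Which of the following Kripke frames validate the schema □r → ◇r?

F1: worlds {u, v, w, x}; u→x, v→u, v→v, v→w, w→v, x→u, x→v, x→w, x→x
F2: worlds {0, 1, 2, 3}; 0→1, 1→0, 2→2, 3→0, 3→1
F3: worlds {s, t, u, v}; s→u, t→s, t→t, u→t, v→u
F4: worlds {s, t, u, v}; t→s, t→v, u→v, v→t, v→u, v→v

The schema corresponds to seriality: ∀x ∃y Rxy.
F1: condition met.
F2: condition met.
F3: condition met.
F4: fails — world s has no successor.
Valid on: F1, F2, F3.

F1, F2, F3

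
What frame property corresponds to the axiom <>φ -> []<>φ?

The Euclidean property

Suppose ◇φ→□◇φ is valid. Take Rxy, Rxz and set V(φ)={y}. Then ◇φ at x, so □◇φ at x, so ◇φ at z, so some w with Rzw has φ; w=y, i.e. Rzy. By symmetry of the argument, Ryz.
The converse is a direct semantic check.
So the correspondent is the Euclidean property.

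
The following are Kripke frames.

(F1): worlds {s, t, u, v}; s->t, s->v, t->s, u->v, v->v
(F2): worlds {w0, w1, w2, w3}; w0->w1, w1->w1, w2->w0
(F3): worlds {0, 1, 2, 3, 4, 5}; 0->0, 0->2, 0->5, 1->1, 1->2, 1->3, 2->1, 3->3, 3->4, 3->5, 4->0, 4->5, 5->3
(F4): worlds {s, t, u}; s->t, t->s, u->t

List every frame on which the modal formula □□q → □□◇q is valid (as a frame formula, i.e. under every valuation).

(F2)

This is the axiom for a generalized confluence (Geach) condition; its first-order frame correspondent is ∀x ∀z (xR²z → ∃w (xR²w ∧ zRw)).
(F1): fails — tR²t but no w with tR²w and tRw.
(F2): condition met.
(F3): fails — 4R²2 but no w with 4R²w and 2Rw.
(F4): fails — sR²s but no w with sR²w and sRw.
Valid on: (F2).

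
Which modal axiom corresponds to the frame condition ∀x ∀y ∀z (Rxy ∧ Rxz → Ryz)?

The condition is the Euclidean property. The 5 schema ◇q → □◇q defines it.
Suppose ◇q→□◇q is valid. Take Rxy, Rxz and set V(q)={y}. Then ◇q at x, so □◇q at x, so ◇q at z, so some w with Rzw has q; w=y, i.e. Rzy. By symmetry of the argument, Ryz.

◇q → □◇q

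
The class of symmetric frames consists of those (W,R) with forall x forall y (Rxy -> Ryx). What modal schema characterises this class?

The condition is symmetry. The B schema r → □◇r defines it.
Suppose r→□◇r is valid. Take Rxy and set V(r)={x}. Then r at x, so □◇r at x, so ◇r at y, so some z with Ryz has r; z=x, i.e. Ryx.

r → □◇r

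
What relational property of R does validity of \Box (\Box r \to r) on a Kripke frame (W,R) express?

Suppose □(□r→r) is valid. Take Rxy and set V(r)={w : Ryw}. Then at y, □r holds; since □(□r→r) at x, □r→r at y, so r at y, i.e. Ryy.

shift-reflexivity: \forall x \forall y (Rxy \to Ryy)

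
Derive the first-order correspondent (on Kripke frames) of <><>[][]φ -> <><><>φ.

forall x forall y (x R^2 y -> exists w (y R^2 w & x R^3 w))

This is a Sahlqvist (Geach-type) schema ◇^2□^2φ → □^0◇^3φ.
Minimal-valuation argument: fix x; take any y with xR^2y and any z with xR^0z. Set V(φ) to the set of worlds R-reachable from y in exactly 2 steps. Then □^2φ holds at y, so the antecedent holds at x; validity forces ◇^3φ at z, giving a w with zR^3w and yR^2w.
First-order correspondent: forall x forall y (x R^2 y -> exists w (y R^2 w & x R^3 w)).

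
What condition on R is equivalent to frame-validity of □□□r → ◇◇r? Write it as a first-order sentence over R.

This is a Sahlqvist (Geach-type) schema ◇^0□^3r → □^0◇^2r.
Minimal-valuation argument: fix x; take any y with xR^0y and any z with xR^0z. Set V(r) to the set of worlds R-reachable from y in exactly 3 steps. Then □^3r holds at y, so the antecedent holds at x; validity forces ◇^2r at z, giving a w with zR^2w and yR^3w.
First-order correspondent: ∀x ∃w (xR³w ∧ xR²w).

∀x ∃w (xR³w ∧ xR²w)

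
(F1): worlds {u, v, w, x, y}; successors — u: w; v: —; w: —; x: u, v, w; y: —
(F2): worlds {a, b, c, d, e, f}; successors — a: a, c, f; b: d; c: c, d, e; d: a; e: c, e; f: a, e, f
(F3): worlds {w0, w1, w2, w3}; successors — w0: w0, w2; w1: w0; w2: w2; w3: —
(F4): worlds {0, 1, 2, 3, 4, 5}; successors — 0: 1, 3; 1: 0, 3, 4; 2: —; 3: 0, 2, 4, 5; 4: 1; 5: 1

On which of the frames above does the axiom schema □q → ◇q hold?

(F2)

This is the axiom for seriality; its first-order frame correspondent is ∀x ∃y Rxy.
(F1): fails — world v has no successor.
(F2): satisfies the condition.
(F3): fails — world w3 has no successor.
(F4): fails — world 2 has no successor.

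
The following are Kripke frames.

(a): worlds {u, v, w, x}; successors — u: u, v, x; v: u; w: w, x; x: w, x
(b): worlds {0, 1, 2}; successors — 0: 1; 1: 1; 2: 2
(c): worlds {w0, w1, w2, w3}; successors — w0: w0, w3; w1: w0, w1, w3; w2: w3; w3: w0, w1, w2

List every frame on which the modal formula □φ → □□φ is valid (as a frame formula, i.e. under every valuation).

(b)

This is the axiom for transitivity; its first-order frame correspondent is ∀x ∀y ∀z (Rxy ∧ Ryz → Rxz).
(a): fails — Rvu and Ruv but not Rvv.
(b): holds.
(c): fails — Rw3w1 and Rw1w3 but not Rw3w3.
Valid on: (b).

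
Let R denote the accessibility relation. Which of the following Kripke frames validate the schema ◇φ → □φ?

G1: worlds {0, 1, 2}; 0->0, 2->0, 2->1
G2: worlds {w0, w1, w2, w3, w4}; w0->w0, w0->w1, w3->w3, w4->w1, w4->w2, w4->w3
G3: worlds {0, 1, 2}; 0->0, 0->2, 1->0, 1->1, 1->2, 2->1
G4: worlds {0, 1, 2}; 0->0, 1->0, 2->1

G4

This is the axiom for partial functionality; its first-order frame correspondent is ∀x ∀y ∀z (Rxy ∧ Rxz → y = z).
G1: fails — 2 sees both 0 and 1.
G2: fails — w0 sees both w0 and w1.
G3: fails — 0 sees both 0 and 2.
G4: holds.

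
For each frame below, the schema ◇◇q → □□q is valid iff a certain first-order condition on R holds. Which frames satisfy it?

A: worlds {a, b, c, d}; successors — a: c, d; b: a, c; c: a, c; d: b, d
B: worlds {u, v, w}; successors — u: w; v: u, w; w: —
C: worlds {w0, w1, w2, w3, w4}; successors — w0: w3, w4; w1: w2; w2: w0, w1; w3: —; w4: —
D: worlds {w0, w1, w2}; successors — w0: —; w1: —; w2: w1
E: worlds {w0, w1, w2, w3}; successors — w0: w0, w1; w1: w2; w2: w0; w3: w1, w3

This is the axiom for a generalized confluence (Geach) condition; its first-order frame correspondent is ∀x ∀y ∀z ((xR²y ∧ xR²z) → ∃w (y = w ∧ z = w)).
A: fails — aR²a, aR²b but a ≠ b.
B: satisfies the condition.
C: fails — w1R²w0, w1R²w1 but w0 ≠ w1.
D: satisfies the condition.
E: fails — w0R²w0, w0R²w1 but w0 ≠ w1.

B, D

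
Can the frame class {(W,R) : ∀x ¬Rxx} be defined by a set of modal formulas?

No — not modally definable

Any modally definable frame class is closed under surjective bounded morphisms.
The 4-cycle (worlds 0,1,2,3 with 0→1→2→3→0) is irreflexive, and the map sending every world to a single reflexive point • is a surjective bounded morphism (forth: every edge maps to (•,•); back: every world has a successor). So any modal formula valid on the 4-cycle is also valid on the reflexive point, which is not irreflexive.
So the class is not modally definable.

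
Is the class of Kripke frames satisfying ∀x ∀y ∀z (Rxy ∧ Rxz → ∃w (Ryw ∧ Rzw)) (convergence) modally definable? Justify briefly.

Definable; ◇□p → □◇p defines it

Yes: it is convergence, defined by the .2 schema ◇□p → □◇p.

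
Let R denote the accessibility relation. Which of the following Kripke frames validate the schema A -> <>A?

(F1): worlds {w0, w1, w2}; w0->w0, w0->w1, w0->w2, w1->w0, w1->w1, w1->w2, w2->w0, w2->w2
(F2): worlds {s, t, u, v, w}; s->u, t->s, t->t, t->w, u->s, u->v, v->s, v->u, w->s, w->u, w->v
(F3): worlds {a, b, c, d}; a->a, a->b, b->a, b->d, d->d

(F1)

This is the axiom for reflexivity; its first-order frame correspondent is forall x Rxx.
(F1): ✓.
(F2): fails — world s does not see itself.
(F3): fails — world b does not see itself.
Valid on: (F1).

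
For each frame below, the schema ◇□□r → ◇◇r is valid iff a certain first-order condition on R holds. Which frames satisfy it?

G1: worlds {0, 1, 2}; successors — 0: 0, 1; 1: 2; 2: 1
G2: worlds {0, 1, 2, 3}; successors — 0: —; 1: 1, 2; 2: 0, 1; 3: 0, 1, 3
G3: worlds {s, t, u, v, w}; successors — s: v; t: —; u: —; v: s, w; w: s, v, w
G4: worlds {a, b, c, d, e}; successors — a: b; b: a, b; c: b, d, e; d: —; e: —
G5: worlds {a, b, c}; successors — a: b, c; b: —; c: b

G3

Frame correspondent (Sahlqvist): ∀x ∀y (xRy → ∃w (yR²w ∧ xR²w)) — i.e. a generalized confluence (Geach) condition.
G1: fails — 1R2 but no w with 2R²w and 1R²w.
G2: fails — 2R0 but no w with 0R²w and 2R²w.
G3: ✓.
G4: fails — cRd but no w with dR²w and cR²w.
G5: fails — aRb but no w with bR²w and aR²w.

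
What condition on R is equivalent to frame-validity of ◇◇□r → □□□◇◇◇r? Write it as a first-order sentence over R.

This is a Sahlqvist (Geach-type) schema ◇^2□^1r → □^3◇^3r.
Minimal-valuation argument: fix x; take any y with xR^2y and any z with xR^3z. Set V(r) to the set of worlds R-reachable from y in exactly 1 step. Then □^1r holds at y, so the antecedent holds at x; validity forces ◇^3r at z, giving a w with zR^3w and yR^1w.
First-order correspondent: ∀x ∀y ∀z ((xR²y ∧ xR³z) → ∃w (yRw ∧ zR³w)).

∀x ∀y ∀z ((xR²y ∧ xR³z) → ∃w (yRw ∧ zR³w))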